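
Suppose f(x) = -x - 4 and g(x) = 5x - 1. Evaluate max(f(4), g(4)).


f(4) = -8
g(4) = 19
max = 19

19


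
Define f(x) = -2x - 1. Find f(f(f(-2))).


f(-2) = 3
f(3) = -7
f(-7) = 13

13


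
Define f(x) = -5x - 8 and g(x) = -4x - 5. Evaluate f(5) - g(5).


f(5) = -33
g(5) = -25
Difference = -8

-8


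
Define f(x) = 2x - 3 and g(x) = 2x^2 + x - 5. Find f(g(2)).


7


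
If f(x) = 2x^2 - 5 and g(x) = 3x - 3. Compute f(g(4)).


g(4) = 9
f(9) = 2*(9)^2 - 5 = 157

157


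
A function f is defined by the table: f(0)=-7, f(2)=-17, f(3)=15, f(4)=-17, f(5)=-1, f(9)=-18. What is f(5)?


Reading from the table at x = 5

-1


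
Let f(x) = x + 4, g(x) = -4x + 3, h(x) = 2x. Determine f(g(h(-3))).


31


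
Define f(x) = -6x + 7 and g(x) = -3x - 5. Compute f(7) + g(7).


-61


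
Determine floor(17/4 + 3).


17/4 = 4.25
4.25 + 3 = 7.25
floor(7.25) = 7

7


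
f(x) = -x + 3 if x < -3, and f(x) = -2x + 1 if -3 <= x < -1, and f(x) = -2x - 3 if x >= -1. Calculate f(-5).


-5 satisfies x < -3
f(-5) = 8

8


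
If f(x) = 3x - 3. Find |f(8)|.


f(8) = 21
|21| = 21

21


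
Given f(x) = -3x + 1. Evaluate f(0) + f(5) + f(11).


-45


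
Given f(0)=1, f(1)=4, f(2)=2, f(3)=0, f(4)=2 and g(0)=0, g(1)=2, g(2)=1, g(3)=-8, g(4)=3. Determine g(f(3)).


f(3) = 0
g(0) = 0

0


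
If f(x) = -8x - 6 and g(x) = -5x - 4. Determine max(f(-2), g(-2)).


10


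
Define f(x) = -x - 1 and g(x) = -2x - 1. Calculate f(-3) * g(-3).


f(-3) = 2
g(-3) = 5
Product = 10

10


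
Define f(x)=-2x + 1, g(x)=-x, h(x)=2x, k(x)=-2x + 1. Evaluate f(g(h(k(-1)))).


k(-1) = 3
h(3) = 6
g(6) = -6
f(-6) = 13

13


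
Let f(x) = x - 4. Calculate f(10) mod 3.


0


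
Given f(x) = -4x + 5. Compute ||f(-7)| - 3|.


30


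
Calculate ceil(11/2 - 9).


11/2 = 5.5
5.5 - 9 = -3.5
ceil(-3.5) = -3

-3


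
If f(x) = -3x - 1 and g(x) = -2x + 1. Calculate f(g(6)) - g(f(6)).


f(g(6)) = 32
g(f(6)) = 39
Difference = -7

-7


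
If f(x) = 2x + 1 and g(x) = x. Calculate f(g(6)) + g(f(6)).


f(g(6)) = 13
g(f(6)) = 13
Sum = 26

26


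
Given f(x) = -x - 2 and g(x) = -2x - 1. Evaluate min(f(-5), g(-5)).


3


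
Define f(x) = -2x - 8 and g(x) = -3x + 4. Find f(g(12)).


g(12) = -32
f(-32) = 56

56


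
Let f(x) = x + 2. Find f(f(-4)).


f(-4) = -2
f(-2) = 0

0


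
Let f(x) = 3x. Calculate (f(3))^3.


729


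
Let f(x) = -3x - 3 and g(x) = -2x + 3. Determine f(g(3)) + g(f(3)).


f(g(3)) = 6
g(f(3)) = 27
Sum = 33

33


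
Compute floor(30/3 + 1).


30/3 = 10
10 + 1 = 11
floor(11) = 11

11


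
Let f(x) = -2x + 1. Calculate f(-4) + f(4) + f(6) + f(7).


f(-4) = 9
f(4) = -7
f(6) = -11
f(7) = -13
Sum = -22

-22


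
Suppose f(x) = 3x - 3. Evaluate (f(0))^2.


f(0) = -3
(-3)^2 = 9

9


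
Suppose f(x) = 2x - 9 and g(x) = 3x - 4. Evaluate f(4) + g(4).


7


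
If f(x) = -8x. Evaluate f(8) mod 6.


f(8) = -64
-64 mod 6 = 2

2


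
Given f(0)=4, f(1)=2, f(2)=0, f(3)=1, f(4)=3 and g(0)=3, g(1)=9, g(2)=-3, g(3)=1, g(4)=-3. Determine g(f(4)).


f(4) = 3
g(3) = 1

1


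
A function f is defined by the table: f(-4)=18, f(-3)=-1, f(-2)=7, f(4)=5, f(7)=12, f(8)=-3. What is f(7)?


Reading from the table at x = 7

12


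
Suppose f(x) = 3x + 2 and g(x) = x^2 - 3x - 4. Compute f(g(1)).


-16


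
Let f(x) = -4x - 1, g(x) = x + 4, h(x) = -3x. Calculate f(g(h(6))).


h(6) = -18
g(-18) = -14
f(-14) = 55

55


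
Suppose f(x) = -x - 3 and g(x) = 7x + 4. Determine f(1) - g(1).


f(1) = -4
g(1) = 11
Difference = -15

-15


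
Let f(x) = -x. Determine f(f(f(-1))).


f(-1) = 1
f(1) = -1
f(-1) = 1

1


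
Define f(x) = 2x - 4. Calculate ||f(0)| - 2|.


2


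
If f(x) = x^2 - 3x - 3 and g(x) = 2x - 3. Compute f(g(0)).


g(0) = -3
f(-3) = 1*(-3)^2 - 3*(-3) - 3 = 15

15


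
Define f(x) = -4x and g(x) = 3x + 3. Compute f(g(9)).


-120


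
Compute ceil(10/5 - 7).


-5


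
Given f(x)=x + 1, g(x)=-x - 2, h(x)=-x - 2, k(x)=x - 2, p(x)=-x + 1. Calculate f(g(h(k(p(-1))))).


p(-1) = 2
k(2) = 0
h(0) = -2
g(-2) = 0
f(0) = 1

1


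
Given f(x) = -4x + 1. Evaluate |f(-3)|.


f(-3) = 13
|13| = 13

13


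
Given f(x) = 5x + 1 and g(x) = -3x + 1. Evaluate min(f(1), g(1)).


f(1) = 6
g(1) = -2
min = -2

-2


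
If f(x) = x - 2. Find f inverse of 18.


Solve x - 2 = 18
x = (18 + 2) / 1 = 20

20


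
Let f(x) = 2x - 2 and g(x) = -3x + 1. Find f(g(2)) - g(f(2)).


f(g(2)) = -12
g(f(2)) = -5
Difference = -7

-7


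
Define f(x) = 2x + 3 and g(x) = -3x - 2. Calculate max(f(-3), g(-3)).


f(-3) = -3
g(-3) = 7
max = 7

7


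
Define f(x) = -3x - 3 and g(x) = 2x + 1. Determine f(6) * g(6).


f(6) = -21
g(6) = 13
Product = -273

-273


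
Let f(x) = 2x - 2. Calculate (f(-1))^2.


f(-1) = -4
(-4)^2 = 16

16


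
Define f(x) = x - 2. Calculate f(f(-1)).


f(-1) = -3
f(-3) = -5

-5


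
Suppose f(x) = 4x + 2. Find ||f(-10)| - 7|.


31


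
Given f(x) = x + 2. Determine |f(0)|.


2


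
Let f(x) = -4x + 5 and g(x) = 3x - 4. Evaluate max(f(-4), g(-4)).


f(-4) = 21
g(-4) = -16
max = 21

21


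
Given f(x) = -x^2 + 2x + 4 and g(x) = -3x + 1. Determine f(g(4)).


g(4) = -11
f(-11) = (-1)*(-11)^2 + 2*(-11) + 4 = -139

-139


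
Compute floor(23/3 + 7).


23/3 = 7.6667
7.6667 + 7 = 14.6667
floor(14.6667) = 14

14


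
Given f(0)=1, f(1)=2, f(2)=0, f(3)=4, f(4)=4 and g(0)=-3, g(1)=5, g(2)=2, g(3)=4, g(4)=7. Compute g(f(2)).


f(2) = 0
g(0) = -3

-3


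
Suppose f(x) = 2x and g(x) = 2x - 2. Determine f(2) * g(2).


f(2) = 4
g(2) = 2
Product = 8

8


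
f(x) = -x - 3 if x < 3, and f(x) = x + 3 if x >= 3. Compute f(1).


1 satisfies x < 3
f(1) = -4

-4


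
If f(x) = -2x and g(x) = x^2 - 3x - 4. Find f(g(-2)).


-12


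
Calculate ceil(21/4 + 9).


21/4 = 5.25
5.25 + 9 = 14.25
ceil(14.25) = 15

15


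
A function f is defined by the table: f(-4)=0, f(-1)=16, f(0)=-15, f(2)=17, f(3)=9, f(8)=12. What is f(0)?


Reading from the table at x = 0

-15


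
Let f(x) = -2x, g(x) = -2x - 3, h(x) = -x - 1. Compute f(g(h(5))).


h(5) = -6
g(-6) = 9
f(9) = -18

-18


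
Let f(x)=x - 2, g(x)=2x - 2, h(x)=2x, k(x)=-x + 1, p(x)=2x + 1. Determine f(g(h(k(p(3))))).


p(3) = 7
k(7) = -6
h(-6) = -12
g(-12) = -26
f(-26) = -28

-28


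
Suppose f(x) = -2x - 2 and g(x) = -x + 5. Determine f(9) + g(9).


f(9) = -20
g(9) = -4
Sum = -24

-24


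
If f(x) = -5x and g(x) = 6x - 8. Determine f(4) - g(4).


f(4) = -20
g(4) = 16
Difference = -36

-36


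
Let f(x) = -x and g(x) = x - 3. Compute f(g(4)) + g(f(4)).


f(g(4)) = -1
g(f(4)) = -7
Sum = -8

-8


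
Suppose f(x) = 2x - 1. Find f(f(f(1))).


f(1) = 1
f(1) = 1
f(1) = 1

1


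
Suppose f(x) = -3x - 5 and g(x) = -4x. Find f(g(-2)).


-29


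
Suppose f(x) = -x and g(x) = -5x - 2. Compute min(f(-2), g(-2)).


f(-2) = 2
g(-2) = 8
min = 2

2


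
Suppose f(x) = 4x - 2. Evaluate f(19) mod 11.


f(19) = 74
74 mod 11 = 8

8


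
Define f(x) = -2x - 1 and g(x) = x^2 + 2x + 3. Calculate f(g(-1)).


-5


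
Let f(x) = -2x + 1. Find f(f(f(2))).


f(2) = -3
f(-3) = 7
f(7) = -13

-13


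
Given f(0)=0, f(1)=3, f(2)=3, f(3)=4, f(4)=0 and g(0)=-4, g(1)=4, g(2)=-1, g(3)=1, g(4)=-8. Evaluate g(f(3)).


-8


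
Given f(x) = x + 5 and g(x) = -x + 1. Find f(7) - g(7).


f(7) = 12
g(7) = -6
Difference = 18

18


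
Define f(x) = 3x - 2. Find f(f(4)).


f(4) = 10
f(10) = 28

28


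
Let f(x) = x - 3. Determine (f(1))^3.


f(1) = -2
(-2)^3 = -8

-8


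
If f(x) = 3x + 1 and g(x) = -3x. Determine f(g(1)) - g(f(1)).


f(g(1)) = -8
g(f(1)) = -12
Difference = 4

4


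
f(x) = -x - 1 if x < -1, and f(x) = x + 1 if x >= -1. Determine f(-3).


-3 satisfies x < -1
f(-3) = 2

2


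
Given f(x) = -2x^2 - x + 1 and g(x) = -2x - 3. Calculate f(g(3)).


g(3) = -9
f(-9) = (-2)*(-9)^2 - 1*(-9) + 1 = -152

-152


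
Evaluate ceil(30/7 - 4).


30/7 = 4.2857
4.2857 - 4 = 0.2857
ceil(0.2857) = 1

1


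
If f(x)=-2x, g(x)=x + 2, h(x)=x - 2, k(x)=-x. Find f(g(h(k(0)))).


k(0) = 0
h(0) = -2
g(-2) = 0
f(0) = 0

0


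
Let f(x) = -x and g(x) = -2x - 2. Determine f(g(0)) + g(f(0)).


f(g(0)) = 2
g(f(0)) = -2
Sum = 0

0


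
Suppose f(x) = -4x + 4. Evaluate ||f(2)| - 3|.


f(2) = -4
|-4| = 4
|4 - 3| = 1

1


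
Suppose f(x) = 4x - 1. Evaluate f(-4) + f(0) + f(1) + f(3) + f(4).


11


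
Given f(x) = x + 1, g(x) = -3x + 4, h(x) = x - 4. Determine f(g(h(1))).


h(1) = -3
g(-3) = 13
f(13) = 14

14


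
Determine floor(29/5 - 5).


29/5 = 5.8
5.8 - 5 = 0.8
floor(0.8) = 0

0


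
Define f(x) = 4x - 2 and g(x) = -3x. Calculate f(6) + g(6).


f(6) = 22
g(6) = -18
Sum = 4

4


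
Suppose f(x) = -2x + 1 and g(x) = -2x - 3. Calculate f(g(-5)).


g(-5) = 7
f(7) = -13

-13


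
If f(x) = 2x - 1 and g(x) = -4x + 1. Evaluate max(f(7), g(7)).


f(7) = 13
g(7) = -27
max = 13

13


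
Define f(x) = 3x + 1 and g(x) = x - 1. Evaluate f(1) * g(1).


0


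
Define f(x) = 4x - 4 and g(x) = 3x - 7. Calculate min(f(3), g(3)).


f(3) = 8
g(3) = 2
min = 2

2


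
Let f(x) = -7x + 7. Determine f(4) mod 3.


f(4) = -21
-21 mod 3 = 0

0


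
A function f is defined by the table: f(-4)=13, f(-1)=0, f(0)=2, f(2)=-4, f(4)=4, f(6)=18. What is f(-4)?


13


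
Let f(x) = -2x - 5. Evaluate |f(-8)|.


11


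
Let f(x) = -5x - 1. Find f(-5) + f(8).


f(-5) = 24
f(8) = -41
Sum = -17

-17


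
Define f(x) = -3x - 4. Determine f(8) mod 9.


f(8) = -28
-28 mod 9 = 8

8


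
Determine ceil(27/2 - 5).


9


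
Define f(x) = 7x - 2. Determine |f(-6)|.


f(-6) = -44
|-44| = 44

44


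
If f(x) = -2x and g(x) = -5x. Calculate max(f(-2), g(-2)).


f(-2) = 4
g(-2) = 10
max = 10

10


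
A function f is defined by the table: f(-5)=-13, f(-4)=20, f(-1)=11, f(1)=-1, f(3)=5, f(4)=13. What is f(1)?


Reading from the table at x = 1

-1


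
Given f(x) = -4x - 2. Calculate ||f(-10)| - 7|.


31


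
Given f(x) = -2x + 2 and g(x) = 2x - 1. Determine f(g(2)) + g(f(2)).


f(g(2)) = -4
g(f(2)) = -5
Sum = -9

-9


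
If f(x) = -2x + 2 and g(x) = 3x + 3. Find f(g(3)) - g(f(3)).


f(g(3)) = -22
g(f(3)) = -9
Difference = -13

-13


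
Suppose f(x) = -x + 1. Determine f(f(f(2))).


f(2) = -1
f(-1) = 2
f(2) = -1

-1


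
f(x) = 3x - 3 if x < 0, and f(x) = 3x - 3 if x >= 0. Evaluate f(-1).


-1 satisfies x < 0
f(-1) = -6

-6


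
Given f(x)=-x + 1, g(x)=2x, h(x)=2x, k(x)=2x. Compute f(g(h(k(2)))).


k(2) = 4
h(4) = 8
g(8) = 16
f(16) = -15

-15


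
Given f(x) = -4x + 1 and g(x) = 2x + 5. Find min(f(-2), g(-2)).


1


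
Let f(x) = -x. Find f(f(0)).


f(0) = 0
f(0) = 0

0


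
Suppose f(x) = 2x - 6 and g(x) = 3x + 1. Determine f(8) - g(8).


f(8) = 10
g(8) = 25
Difference = -15

-15


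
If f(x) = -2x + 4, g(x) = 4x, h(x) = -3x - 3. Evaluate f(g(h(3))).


h(3) = -12
g(-12) = -48
f(-48) = 100

100


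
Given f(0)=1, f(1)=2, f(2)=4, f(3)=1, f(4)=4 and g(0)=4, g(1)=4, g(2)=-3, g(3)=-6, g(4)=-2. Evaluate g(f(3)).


f(3) = 1
g(1) = 4

4


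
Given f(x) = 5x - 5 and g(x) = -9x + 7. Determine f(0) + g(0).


f(0) = -5
g(0) = 7
Sum = 2

2


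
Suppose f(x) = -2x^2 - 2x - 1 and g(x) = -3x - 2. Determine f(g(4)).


-365


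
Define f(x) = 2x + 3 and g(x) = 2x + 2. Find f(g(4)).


g(4) = 10
f(10) = 23

23


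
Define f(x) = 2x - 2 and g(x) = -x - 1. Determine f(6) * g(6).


-70


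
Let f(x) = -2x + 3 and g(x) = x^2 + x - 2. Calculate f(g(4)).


g(4) = 18
f(18) = -33

-33


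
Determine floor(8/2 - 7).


-3


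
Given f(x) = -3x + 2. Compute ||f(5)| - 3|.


10


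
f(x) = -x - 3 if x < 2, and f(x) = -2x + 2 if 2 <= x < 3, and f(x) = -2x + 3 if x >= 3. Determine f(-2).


-2 satisfies x < 2
f(-2) = -1

-1


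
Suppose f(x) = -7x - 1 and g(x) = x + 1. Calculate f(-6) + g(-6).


f(-6) = 41
g(-6) = -5
Sum = 36

36


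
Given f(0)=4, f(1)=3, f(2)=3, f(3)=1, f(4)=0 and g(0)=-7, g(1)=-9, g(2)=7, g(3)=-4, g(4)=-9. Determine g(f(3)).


f(3) = 1
g(1) = -9

-9


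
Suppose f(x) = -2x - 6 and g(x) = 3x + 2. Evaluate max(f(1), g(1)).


f(1) = -8
g(1) = 5
max = 5

5


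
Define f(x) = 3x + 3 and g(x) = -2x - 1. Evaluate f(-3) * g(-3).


f(-3) = -6
g(-3) = 5
Product = -30

-30


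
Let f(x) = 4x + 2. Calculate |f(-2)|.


f(-2) = -6
|-6| = 6

6


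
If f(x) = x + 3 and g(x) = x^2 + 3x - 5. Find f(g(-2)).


g(-2) = -7
f(-7) = -4

-4


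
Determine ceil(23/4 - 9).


23/4 = 5.75
5.75 - 9 = -3.25
ceil(-3.25) = -3

-3


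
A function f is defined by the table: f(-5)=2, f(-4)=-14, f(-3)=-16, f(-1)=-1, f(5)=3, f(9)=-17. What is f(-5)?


Reading from the table at x = -5

2


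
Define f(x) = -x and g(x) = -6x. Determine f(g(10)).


g(10) = -60
f(-60) = 60

60


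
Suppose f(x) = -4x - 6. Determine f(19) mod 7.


f(19) = -82
-82 mod 7 = 2

2


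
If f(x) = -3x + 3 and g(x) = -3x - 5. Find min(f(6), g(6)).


f(6) = -15
g(6) = -23
min = -23

-23


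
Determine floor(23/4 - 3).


23/4 = 5.75
5.75 - 3 = 2.75
floor(2.75) = 2

2


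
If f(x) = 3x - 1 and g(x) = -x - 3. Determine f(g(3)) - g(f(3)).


-8


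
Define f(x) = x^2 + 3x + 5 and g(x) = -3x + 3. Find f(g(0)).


g(0) = 3
f(3) = 1*(3)^2 + 3*(3) + 5 = 23

23


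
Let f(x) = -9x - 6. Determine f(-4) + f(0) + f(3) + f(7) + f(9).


f(-4) = 30
f(0) = -6
f(3) = -33
f(7) = -69
f(9) = -87
Sum = -165

-165


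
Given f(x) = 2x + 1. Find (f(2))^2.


f(2) = 5
(5)^2 = 25

25


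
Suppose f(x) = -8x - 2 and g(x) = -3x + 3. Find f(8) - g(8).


f(8) = -66
g(8) = -21
Difference = -45

-45


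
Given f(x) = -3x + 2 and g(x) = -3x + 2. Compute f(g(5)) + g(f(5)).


f(g(5)) = 41
g(f(5)) = 41
Sum = 82

82


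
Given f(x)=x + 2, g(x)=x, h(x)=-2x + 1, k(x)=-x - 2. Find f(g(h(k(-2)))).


k(-2) = 0
h(0) = 1
g(1) = 1
f(1) = 3

3


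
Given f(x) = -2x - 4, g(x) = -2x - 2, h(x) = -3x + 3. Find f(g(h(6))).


h(6) = -15
g(-15) = 28
f(28) = -60

-60


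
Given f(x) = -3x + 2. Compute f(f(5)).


f(5) = -13
f(-13) = 41

41


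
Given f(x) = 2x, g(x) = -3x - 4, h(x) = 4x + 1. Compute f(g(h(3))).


h(3) = 13
g(13) = -43
f(-43) = -86

-86


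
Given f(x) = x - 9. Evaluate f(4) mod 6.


f(4) = -5
-5 mod 6 = 1

1


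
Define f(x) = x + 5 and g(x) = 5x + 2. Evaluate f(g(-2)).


g(-2) = -8
f(-8) = -3

-3


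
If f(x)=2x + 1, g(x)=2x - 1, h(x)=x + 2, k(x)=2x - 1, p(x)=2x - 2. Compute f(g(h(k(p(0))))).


p(0) = -2
k(-2) = -5
h(-5) = -3
g(-3) = -7
f(-7) = -13

-13


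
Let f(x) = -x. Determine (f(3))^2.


f(3) = -3
(-3)^2 = 9

9


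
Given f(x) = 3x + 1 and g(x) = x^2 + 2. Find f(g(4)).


g(4) = 18
f(18) = 55

55


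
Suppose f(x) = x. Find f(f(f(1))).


f(1) = 1
f(1) = 1
f(1) = 1

1


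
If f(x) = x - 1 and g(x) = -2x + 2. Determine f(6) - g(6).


f(6) = 5
g(6) = -10
Difference = 15

15


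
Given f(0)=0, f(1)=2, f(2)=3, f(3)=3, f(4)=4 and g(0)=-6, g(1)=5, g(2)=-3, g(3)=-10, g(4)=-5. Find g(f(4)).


-5


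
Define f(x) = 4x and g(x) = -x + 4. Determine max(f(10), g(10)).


f(10) = 40
g(10) = -6
max = 40

40


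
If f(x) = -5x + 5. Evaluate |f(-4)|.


f(-4) = 25
|25| = 25

25


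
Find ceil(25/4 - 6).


25/4 = 6.25
6.25 - 6 = 0.25
ceil(0.25) = 1

1


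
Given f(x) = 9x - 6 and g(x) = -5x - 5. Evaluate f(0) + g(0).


-11


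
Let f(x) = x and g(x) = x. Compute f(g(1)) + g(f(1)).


f(g(1)) = 1
g(f(1)) = 1
Sum = 2

2


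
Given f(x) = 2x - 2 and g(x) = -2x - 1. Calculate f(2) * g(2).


-10


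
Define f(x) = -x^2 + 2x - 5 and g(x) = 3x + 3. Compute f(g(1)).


g(1) = 6
f(6) = (-1)*(6)^2 + 2*(6) - 5 = -29

-29


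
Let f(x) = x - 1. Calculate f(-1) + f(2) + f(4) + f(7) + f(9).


f(-1) = -2
f(2) = 1
f(4) = 3
f(7) = 6
f(9) = 8
Sum = 16

16


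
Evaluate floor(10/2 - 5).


10/2 = 5
5 - 5 = 0
floor(0) = 0

0


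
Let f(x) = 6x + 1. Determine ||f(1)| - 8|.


1


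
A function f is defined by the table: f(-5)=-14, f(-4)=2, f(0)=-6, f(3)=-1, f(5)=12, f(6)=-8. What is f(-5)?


Reading from the table at x = -5

-14


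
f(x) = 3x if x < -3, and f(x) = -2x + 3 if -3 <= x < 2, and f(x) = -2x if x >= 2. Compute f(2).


2 satisfies x >= 2
f(2) = -4

-4


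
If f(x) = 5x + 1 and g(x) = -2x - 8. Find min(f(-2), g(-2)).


f(-2) = -9
g(-2) = -4
min = -9

-9


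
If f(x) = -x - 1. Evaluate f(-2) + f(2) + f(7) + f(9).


f(-2) = 1
f(2) = -3
f(7) = -8
f(9) = -10
Sum = -20

-20


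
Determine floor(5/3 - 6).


5/3 = 1.6667
1.6667 - 6 = -4.3333
floor(-4.3333) = -5

-5


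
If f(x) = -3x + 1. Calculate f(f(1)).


f(1) = -2
f(-2) = 7

7


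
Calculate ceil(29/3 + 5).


29/3 = 9.6667
9.6667 + 5 = 14.6667
ceil(14.6667) = 15

15


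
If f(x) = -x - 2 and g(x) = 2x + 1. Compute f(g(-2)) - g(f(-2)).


f(g(-2)) = 1
g(f(-2)) = 1
Difference = 0

0


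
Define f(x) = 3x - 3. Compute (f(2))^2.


f(2) = 3
(3)^2 = 9

9


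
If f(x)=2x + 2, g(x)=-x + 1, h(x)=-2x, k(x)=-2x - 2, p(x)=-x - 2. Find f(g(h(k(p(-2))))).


p(-2) = 0
k(0) = -2
h(-2) = 4
g(4) = -3
f(-3) = -4

-4


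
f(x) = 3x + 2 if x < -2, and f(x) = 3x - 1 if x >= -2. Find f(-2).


-2 satisfies x >= -2
f(-2) = -7

-7


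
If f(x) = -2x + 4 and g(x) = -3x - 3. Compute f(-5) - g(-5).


2


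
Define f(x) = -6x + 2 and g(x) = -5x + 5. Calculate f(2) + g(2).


f(2) = -10
g(2) = -5
Sum = -15

-15


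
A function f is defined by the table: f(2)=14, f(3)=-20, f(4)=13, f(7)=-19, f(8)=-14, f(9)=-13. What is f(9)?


-13


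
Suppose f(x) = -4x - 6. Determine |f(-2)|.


2


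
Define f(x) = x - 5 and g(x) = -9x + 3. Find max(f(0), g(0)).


f(0) = -5
g(0) = 3
max = 3

3


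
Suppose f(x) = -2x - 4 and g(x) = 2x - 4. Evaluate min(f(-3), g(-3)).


f(-3) = 2
g(-3) = -10
min = -10

-10


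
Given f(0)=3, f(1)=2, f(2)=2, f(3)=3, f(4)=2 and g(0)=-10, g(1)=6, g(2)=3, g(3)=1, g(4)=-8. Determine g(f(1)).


f(1) = 2
g(2) = 3

3


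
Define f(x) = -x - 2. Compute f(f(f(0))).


f(0) = -2
f(-2) = 0
f(0) = -2

-2


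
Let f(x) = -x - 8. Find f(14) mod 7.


6


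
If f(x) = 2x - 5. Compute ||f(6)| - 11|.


4


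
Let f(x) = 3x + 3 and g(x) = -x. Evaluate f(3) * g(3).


f(3) = 12
g(3) = -3
Product = -36

-36


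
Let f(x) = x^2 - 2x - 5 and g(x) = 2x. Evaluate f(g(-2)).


g(-2) = -4
f(-4) = 1*(-4)^2 - 2*(-4) - 5 = 19

19


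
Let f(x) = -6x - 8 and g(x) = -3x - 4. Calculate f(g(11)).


g(11) = -37
f(-37) = 214

214


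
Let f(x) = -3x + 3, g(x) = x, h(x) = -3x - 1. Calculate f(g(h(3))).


h(3) = -10
g(-10) = -10
f(-10) = 33

33


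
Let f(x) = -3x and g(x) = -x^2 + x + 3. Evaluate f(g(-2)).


g(-2) = -3
f(-3) = 9

9


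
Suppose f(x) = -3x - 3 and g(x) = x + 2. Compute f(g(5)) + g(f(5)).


f(g(5)) = -24
g(f(5)) = -16
Sum = -40

-40


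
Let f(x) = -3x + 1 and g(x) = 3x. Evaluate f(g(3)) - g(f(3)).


f(g(3)) = -26
g(f(3)) = -24
Difference = -2

-2


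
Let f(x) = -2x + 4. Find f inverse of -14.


Solve -2x + 4 = -14
x = (-14 - 4) / (-2) = 9

9


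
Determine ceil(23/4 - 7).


-1


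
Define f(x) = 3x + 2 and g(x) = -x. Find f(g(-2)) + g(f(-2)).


f(g(-2)) = 8
g(f(-2)) = 4
Sum = 12

12


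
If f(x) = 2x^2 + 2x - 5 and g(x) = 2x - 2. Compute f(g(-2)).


g(-2) = -6
f(-6) = 2*(-6)^2 + 2*(-6) - 5 = 55

55


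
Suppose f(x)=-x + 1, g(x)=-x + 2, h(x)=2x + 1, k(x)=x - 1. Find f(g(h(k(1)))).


k(1) = 0
h(0) = 1
g(1) = 1
f(1) = 0

0


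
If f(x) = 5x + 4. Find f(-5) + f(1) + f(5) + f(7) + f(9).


f(-5) = -21
f(1) = 9
f(5) = 29
f(7) = 39
f(9) = 49
Sum = 105

105


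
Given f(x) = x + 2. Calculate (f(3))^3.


f(3) = 5
(5)^3 = 125

125


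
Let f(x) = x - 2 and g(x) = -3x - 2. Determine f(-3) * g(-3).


f(-3) = -5
g(-3) = 7
Product = -35

-35


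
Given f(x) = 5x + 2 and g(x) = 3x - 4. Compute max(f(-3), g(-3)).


-13


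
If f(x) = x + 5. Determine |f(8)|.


f(8) = 13
|13| = 13

13


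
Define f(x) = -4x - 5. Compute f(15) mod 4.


f(15) = -65
-65 mod 4 = 3

3


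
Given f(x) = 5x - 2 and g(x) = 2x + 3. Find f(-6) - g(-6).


f(-6) = -32
g(-6) = -9
Difference = -23

-23


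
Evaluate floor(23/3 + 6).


23/3 = 7.6667
7.6667 + 6 = 13.6667
floor(13.6667) = 13

13


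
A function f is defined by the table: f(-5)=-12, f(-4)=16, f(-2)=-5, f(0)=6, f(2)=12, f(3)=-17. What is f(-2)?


Reading from the table at x = -2

-5


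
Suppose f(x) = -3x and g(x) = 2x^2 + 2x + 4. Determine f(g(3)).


g(3) = 28
f(28) = -84

-84


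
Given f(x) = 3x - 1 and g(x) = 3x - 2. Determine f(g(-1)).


g(-1) = -5
f(-5) = -16

-16


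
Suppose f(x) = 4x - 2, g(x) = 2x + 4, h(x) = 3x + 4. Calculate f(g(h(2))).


h(2) = 10
g(10) = 24
f(24) = 94

94


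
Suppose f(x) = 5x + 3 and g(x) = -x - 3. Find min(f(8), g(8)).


f(8) = 43
g(8) = -11
min = -11

-11


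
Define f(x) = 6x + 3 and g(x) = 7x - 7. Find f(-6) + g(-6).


-82


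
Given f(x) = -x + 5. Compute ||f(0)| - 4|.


1


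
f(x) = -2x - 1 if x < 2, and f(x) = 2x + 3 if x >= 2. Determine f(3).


9


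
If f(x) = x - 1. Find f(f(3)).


f(3) = 2
f(2) = 1

1


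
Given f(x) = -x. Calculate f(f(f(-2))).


f(-2) = 2
f(2) = -2
f(-2) = 2

2


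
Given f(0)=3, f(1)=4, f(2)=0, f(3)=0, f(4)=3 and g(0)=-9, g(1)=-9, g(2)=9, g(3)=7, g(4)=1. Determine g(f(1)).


f(1) = 4
g(4) = 1

1


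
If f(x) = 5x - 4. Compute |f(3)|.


11


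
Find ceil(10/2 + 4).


9


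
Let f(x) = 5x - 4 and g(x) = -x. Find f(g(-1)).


1


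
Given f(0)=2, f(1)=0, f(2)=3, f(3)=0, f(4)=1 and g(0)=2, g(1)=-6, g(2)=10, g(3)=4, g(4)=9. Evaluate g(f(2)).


f(2) = 3
g(3) = 4

4


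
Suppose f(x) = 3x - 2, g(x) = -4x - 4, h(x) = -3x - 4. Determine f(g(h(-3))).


h(-3) = 5
g(5) = -24
f(-24) = -74

-74


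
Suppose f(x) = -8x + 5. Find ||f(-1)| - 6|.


f(-1) = 13
|13| = 13
|13 - 6| = 7

7


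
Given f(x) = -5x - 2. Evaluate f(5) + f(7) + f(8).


-106


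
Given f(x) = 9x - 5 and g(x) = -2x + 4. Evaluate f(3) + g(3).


f(3) = 22
g(3) = -2
Sum = 20

20


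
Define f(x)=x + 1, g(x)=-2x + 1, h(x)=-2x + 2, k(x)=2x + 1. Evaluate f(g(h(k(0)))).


k(0) = 1
h(1) = 0
g(0) = 1
f(1) = 2

2


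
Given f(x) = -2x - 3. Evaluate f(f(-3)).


f(-3) = 3
f(3) = -9

-9


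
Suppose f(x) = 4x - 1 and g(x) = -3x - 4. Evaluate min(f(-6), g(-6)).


f(-6) = -25
g(-6) = 14
min = -25

-25


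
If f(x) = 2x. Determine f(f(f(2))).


f(2) = 4
f(4) = 8
f(8) = 16

16


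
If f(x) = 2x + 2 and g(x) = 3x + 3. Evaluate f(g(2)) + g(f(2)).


f(g(2)) = 20
g(f(2)) = 21
Sum = 41

41


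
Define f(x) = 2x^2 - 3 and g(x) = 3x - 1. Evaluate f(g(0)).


g(0) = -1
f(-1) = 2*(-1)^2 - 3 = -1

-1


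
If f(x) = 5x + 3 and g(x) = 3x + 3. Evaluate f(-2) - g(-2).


f(-2) = -7
g(-2) = -3
Difference = -4

-4


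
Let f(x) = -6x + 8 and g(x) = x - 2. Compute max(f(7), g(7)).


f(7) = -34
g(7) = 5
max = 5

5


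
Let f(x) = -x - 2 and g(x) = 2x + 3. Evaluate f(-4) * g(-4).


f(-4) = 2
g(-4) = -5
Product = -10

-10


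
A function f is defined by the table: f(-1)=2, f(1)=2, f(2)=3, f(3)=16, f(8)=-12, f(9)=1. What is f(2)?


Reading from the table at x = 2

3


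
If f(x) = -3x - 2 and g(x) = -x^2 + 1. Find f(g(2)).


g(2) = -3
f(-3) = 7

7


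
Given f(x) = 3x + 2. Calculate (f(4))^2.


196


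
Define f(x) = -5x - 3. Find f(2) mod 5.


f(2) = -13
-13 mod 5 = 2

2


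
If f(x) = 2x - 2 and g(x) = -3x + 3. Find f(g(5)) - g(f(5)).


f(g(5)) = -26
g(f(5)) = -21
Difference = -5

-5


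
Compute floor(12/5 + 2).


12/5 = 2.4
2.4 + 2 = 4.4
floor(4.4) = 4

4


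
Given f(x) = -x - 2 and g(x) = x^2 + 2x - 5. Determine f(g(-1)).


g(-1) = -6
f(-6) = 4

4


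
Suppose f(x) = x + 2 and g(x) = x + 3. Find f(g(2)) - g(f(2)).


f(g(2)) = 7
g(f(2)) = 7
Difference = 0

0


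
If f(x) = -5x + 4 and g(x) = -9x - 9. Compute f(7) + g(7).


f(7) = -31
g(7) = -72
Sum = -103

-103


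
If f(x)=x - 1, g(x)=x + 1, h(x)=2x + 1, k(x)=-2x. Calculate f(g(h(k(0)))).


k(0) = 0
h(0) = 1
g(1) = 2
f(2) = 1

1


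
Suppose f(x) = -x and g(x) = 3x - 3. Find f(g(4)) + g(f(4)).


f(g(4)) = -9
g(f(4)) = -15
Sum = -24

-24


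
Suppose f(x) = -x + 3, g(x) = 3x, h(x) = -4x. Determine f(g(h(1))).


h(1) = -4
g(-4) = -12
f(-12) = 15

15


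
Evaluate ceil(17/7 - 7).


-4


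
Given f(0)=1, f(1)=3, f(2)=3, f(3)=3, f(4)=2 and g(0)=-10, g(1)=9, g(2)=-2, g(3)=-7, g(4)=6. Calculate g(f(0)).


f(0) = 1
g(1) = 9

9


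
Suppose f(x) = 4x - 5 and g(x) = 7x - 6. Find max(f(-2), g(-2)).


-13


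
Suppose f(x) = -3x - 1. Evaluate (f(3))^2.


100


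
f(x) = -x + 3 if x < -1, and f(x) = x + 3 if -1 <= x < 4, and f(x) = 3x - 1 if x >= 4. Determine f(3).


3 satisfies -1 <= x < 4
f(3) = 6

6


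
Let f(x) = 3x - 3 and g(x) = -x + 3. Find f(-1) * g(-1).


f(-1) = -6
g(-1) = 4
Product = -24

-24


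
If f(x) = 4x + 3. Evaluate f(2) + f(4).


f(2) = 11
f(4) = 19
Sum = 30

30


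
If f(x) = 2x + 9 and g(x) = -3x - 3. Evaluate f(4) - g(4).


f(4) = 17
g(4) = -15
Difference = 32

32


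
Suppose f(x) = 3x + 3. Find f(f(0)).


f(0) = 3
f(3) = 12

12


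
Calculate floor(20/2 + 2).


20/2 = 10
10 + 2 = 12
floor(12) = 12

12


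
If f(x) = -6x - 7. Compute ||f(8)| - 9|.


f(8) = -55
|-55| = 55
|55 - 9| = 46

46


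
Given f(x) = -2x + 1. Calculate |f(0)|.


f(0) = 1
|1| = 1

1


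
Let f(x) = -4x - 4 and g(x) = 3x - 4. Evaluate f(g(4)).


g(4) = 8
f(8) = -36

-36


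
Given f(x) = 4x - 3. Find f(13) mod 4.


f(13) = 49
49 mod 4 = 1

1


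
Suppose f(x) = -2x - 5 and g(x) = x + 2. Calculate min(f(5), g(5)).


f(5) = -15
g(5) = 7
min = -15

-15


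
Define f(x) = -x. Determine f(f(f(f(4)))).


f(4) = -4
f(-4) = 4
f(4) = -4
f(-4) = 4

4


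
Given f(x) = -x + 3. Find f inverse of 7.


Solve -x + 3 = 7
x = (7 - 3) / (-1) = -4

-4


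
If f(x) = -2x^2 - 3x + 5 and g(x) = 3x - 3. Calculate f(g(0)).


g(0) = -3
f(-3) = (-2)*(-3)^2 - 3*(-3) + 5 = -4

-4


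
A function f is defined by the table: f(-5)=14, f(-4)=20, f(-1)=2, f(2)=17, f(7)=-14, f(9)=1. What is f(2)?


Reading from the table at x = 2

17


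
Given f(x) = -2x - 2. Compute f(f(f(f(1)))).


f(1) = -4
f(-4) = 6
f(6) = -14
f(-14) = 26

26


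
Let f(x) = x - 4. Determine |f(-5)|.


f(-5) = -9
|-9| = 9

9


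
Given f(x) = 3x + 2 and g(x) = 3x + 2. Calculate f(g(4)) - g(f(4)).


f(g(4)) = 44
g(f(4)) = 44
Difference = 0

0


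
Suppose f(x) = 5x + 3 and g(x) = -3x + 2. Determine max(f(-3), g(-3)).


11


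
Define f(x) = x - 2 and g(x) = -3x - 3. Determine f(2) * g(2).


f(2) = 0
g(2) = -9
Product = 0

0


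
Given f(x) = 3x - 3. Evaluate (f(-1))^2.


f(-1) = -6
(-6)^2 = 36

36


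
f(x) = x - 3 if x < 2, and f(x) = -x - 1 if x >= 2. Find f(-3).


-3 satisfies x < 2
f(-3) = -6

-6


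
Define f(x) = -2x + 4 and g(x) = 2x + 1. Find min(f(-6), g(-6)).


f(-6) = 16
g(-6) = -11
min = -11

-11


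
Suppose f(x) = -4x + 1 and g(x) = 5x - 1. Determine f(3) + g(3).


3


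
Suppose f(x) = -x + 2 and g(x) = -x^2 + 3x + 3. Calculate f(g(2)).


g(2) = 5
f(5) = -3

-3


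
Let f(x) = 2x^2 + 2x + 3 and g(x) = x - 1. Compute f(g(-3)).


27


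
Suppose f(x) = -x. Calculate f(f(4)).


f(4) = -4
f(-4) = 4

4


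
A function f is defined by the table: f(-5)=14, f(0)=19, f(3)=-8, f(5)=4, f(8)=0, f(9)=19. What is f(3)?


-8


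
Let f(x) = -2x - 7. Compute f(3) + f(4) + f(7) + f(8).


-72


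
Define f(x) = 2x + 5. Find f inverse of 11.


Solve 2x + 5 = 11
x = (11 - 5) / 2 = 3

3


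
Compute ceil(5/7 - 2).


5/7 = 0.7143
0.7143 - 2 = -1.2857
ceil(-1.2857) = -1

-1


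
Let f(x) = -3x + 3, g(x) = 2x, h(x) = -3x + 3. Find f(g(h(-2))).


h(-2) = 9
g(9) = 18
f(18) = -51

-51


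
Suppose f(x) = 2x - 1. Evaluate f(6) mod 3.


2


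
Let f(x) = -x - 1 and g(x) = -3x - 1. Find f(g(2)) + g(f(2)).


f(g(2)) = 6
g(f(2)) = 8
Sum = 14

14


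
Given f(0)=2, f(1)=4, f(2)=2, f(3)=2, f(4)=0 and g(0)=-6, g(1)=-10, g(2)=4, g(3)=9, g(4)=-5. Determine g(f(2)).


f(2) = 2
g(2) = 4

4


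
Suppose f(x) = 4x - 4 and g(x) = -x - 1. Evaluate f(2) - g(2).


f(2) = 4
g(2) = -3
Difference = 7

7


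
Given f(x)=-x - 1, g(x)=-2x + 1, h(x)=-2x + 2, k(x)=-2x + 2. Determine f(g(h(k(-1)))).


k(-1) = 4
h(4) = -6
g(-6) = 13
f(13) = -14

-14


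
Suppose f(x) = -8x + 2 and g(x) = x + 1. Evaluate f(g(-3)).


g(-3) = -2
f(-2) = 18

18


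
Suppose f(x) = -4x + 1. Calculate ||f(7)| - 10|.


f(7) = -27
|-27| = 27
|27 - 10| = 17

17


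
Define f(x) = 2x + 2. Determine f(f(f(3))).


f(3) = 8
f(8) = 18
f(18) = 38

38


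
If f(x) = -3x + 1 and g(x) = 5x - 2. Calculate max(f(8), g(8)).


f(8) = -23
g(8) = 38
max = 38

38


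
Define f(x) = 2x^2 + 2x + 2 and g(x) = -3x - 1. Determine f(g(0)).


2


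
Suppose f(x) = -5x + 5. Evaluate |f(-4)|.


25


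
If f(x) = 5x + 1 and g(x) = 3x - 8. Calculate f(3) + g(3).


17


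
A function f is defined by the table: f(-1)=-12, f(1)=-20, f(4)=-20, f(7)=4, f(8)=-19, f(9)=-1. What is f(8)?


Reading from the table at x = 8

-19


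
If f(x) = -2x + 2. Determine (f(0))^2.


f(0) = 2
(2)^2 = 4

4


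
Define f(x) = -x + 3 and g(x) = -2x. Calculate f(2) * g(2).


f(2) = 1
g(2) = -4
Product = -4

-4


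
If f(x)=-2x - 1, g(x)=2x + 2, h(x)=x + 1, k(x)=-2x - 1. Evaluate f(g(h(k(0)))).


k(0) = -1
h(-1) = 0
g(0) = 2
f(2) = -5

-5


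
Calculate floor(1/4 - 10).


1/4 = 0.25
0.25 - 10 = -9.75
floor(-9.75) = -10

-10


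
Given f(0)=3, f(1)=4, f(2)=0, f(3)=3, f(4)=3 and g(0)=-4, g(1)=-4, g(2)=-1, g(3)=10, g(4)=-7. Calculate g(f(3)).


f(3) = 3
g(3) = 10

10


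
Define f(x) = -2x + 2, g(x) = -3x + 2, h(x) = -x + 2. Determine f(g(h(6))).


h(6) = -4
g(-4) = 14
f(14) = -26

-26


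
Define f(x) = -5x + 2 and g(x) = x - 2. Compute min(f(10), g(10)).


f(10) = -48
g(10) = 8
min = -48

-48


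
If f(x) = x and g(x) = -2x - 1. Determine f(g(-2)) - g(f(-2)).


f(g(-2)) = 3
g(f(-2)) = 3
Difference = 0

0


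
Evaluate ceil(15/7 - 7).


15/7 = 2.1429
2.1429 - 7 = -4.8571
ceil(-4.8571) = -4

-4


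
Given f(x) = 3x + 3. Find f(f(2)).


f(2) = 9
f(9) = 30

30


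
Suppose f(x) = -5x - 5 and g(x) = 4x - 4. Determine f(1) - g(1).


f(1) = -10
g(1) = 0
Difference = -10

-10


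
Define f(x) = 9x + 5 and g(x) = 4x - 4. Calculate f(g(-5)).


-211


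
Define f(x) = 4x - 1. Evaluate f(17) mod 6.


f(17) = 67
67 mod 6 = 1

1


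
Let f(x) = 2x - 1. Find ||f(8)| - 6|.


f(8) = 15
|15| = 15
|15 - 6| = 9

9


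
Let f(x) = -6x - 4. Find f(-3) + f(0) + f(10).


f(-3) = 14
f(0) = -4
f(10) = -64
Sum = -54

-54


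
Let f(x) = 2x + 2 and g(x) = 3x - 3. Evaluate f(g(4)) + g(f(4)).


f(g(4)) = 20
g(f(4)) = 27
Sum = 47

47


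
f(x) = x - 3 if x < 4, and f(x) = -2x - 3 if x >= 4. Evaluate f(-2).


-2 satisfies x < 4
f(-2) = -5

-5


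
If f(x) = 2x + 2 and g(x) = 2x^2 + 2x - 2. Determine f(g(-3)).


g(-3) = 10
f(10) = 22

22


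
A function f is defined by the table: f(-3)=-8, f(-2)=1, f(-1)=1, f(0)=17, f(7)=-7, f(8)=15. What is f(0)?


17


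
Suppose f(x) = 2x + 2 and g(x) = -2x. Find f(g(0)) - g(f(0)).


f(g(0)) = 2
g(f(0)) = -4
Difference = 6

6


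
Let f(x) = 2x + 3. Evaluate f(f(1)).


f(1) = 5
f(5) = 13

13


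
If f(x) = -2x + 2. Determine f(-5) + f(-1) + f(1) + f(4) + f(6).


f(-5) = 12
f(-1) = 4
f(1) = 0
f(4) = -6
f(6) = -10
Sum = 0

0


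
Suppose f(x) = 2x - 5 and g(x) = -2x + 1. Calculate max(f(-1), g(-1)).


3


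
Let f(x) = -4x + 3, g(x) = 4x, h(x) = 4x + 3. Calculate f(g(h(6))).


h(6) = 27
g(27) = 108
f(108) = -429

-429


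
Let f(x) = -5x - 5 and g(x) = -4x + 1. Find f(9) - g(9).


-15


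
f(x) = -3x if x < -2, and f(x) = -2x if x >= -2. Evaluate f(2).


2 satisfies x >= -2
f(2) = -4

-4


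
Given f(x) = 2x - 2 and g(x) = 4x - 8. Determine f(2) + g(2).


f(2) = 2
g(2) = 0
Sum = 2

2


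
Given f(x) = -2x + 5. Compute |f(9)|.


f(9) = -13
|-13| = 13

13


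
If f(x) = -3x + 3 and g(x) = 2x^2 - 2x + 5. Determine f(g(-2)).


g(-2) = 17
f(17) = -48

-48


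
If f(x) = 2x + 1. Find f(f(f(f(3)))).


f(3) = 7
f(7) = 15
f(15) = 31
f(31) = 63

63


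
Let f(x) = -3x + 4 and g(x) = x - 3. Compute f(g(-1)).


g(-1) = -4
f(-4) = 16

16


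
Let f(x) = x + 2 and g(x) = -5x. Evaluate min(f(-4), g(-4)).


f(-4) = -2
g(-4) = 20
min = -2

-2


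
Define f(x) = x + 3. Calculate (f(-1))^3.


f(-1) = 2
(2)^3 = 8

8


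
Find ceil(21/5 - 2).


21/5 = 4.2
4.2 - 2 = 2.2
ceil(2.2) = 3

3


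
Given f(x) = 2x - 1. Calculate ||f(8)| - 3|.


f(8) = 15
|15| = 15
|15 - 3| = 12

12


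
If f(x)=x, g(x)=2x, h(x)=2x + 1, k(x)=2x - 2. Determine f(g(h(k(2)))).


k(2) = 2
h(2) = 5
g(5) = 10
f(10) = 10

10


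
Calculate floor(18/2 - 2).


18/2 = 9
9 - 2 = 7
floor(7) = 7

7


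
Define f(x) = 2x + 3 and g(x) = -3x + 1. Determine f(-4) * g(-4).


f(-4) = -5
g(-4) = 13
Product = -65

-65


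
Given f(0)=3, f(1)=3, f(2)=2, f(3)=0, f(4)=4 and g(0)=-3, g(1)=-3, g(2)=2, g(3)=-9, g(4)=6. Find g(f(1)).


f(1) = 3
g(3) = -9

-9


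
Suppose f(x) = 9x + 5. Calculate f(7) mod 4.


f(7) = 68
68 mod 4 = 0

0


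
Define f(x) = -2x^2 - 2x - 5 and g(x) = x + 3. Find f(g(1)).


g(1) = 4
f(4) = (-2)*(4)^2 - 2*(4) - 5 = -45

-45


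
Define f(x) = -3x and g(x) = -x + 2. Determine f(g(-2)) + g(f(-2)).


f(g(-2)) = -12
g(f(-2)) = -4
Sum = -16

-16


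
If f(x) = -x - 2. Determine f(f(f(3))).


f(3) = -5
f(-5) = 3
f(3) = -5

-5


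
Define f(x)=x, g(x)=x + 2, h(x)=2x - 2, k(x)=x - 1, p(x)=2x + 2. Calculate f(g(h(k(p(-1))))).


-2


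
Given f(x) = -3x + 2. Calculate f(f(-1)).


f(-1) = 5
f(5) = -13

-13


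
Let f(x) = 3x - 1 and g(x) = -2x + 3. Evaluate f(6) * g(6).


-153


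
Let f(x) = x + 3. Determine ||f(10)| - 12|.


f(10) = 13
|13| = 13
|13 - 12| = 1

1


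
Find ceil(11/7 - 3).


11/7 = 1.5714
1.5714 - 3 = -1.4286
ceil(-1.4286) = -1

-1


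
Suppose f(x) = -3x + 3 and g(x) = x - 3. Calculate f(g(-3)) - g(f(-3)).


f(g(-3)) = 21
g(f(-3)) = 9
Difference = 12

12


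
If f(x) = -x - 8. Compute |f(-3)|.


5


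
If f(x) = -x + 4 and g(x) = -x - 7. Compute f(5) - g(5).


f(5) = -1
g(5) = -12
Difference = 11

11


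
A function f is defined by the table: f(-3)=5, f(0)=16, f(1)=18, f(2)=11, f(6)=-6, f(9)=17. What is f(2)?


Reading from the table at x = 2

11


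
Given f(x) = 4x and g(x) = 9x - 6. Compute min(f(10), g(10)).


f(10) = 40
g(10) = 84
min = 40

40


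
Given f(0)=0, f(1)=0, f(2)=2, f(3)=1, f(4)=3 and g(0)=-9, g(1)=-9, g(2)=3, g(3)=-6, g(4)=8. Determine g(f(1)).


f(1) = 0
g(0) = -9

-9


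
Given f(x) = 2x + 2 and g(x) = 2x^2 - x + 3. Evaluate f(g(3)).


g(3) = 18
f(18) = 38

38


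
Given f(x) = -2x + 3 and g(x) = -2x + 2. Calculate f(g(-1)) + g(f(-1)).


f(g(-1)) = -5
g(f(-1)) = -8
Sum = -13

-13


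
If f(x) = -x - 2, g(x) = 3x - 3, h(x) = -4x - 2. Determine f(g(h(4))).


h(4) = -18
g(-18) = -57
f(-57) = 55

55


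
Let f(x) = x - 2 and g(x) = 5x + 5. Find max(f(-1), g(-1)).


f(-1) = -3
g(-1) = 0
max = 0

0


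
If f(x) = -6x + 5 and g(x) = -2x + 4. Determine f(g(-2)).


g(-2) = 8
f(8) = -43

-43


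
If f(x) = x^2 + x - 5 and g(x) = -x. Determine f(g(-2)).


g(-2) = 2
f(2) = 1*(2)^2 + 1*(2) - 5 = 1

1


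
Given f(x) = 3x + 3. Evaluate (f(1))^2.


f(1) = 6
(6)^2 = 36

36


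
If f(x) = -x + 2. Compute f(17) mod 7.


6


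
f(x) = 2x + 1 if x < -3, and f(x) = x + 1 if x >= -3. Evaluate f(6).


6 satisfies x >= -3
f(6) = 7

7


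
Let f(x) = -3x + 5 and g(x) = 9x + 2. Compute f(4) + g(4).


f(4) = -7
g(4) = 38
Sum = 31

31


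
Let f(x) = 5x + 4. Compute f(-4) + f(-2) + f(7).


f(-4) = -16
f(-2) = -6
f(7) = 39
Sum = 17

17


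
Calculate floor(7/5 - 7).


-6


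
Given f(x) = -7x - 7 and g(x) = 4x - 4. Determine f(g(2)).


g(2) = 4
f(4) = -35

-35


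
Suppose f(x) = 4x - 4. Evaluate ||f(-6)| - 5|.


f(-6) = -28
|-28| = 28
|28 - 5| = 23

23


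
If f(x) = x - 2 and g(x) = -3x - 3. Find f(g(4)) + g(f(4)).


f(g(4)) = -17
g(f(4)) = -9
Sum = -26

-26


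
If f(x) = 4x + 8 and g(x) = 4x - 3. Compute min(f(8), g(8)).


f(8) = 40
g(8) = 29
min = 29

29


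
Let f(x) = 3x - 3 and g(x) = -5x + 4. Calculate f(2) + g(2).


f(2) = 3
g(2) = -6
Sum = -3

-3


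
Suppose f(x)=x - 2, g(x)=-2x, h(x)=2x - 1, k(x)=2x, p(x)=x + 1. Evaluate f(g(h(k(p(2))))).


p(2) = 3
k(3) = 6
h(6) = 11
g(11) = -22
f(-22) = -24

-24


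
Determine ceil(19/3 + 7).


19/3 = 6.3333
6.3333 + 7 = 13.3333
ceil(13.3333) = 14

14


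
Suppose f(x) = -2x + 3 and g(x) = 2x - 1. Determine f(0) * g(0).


f(0) = 3
g(0) = -1
Product = -3

-3


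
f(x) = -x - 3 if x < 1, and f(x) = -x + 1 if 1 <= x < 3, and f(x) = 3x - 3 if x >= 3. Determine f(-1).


-2


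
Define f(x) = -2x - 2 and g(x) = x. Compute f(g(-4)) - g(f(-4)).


f(g(-4)) = 6
g(f(-4)) = 6
Difference = 0

0


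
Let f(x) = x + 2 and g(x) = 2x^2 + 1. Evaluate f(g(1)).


g(1) = 3
f(3) = 5

5


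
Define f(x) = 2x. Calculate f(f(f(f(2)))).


f(2) = 4
f(4) = 8
f(8) = 16
f(16) = 32

32


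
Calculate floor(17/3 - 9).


-4


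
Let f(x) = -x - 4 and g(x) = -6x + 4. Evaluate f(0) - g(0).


f(0) = -4
g(0) = 4
Difference = -8

-8


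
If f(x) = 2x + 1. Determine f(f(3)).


f(3) = 7
f(7) = 15

15


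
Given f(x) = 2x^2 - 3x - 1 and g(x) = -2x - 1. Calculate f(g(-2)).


8


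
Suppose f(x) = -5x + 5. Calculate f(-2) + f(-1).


f(-2) = 15
f(-1) = 10
Sum = 25

25


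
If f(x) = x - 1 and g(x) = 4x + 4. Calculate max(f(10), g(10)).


f(10) = 9
g(10) = 44
max = 44

44


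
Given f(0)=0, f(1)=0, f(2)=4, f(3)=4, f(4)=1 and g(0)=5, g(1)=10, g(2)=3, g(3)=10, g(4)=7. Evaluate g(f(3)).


f(3) = 4
g(4) = 7

7


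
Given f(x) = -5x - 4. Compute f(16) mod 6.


f(16) = -84
-84 mod 6 = 0

0


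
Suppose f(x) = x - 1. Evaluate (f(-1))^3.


f(-1) = -2
(-2)^3 = -8

-8


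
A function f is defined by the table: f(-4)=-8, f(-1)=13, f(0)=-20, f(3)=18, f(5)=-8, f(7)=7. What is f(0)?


Reading from the table at x = 0

-20
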